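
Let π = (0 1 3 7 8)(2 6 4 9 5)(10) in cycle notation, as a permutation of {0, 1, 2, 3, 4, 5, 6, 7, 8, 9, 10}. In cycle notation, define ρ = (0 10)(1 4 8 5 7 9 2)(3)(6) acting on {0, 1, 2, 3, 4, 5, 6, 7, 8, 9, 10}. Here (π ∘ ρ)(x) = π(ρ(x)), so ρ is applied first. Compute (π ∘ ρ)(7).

(π ∘ ρ)(7) = π(ρ(7)). ρ(7) = 9, then π(9) = 5. So (π ∘ ρ)(7) = 5.

5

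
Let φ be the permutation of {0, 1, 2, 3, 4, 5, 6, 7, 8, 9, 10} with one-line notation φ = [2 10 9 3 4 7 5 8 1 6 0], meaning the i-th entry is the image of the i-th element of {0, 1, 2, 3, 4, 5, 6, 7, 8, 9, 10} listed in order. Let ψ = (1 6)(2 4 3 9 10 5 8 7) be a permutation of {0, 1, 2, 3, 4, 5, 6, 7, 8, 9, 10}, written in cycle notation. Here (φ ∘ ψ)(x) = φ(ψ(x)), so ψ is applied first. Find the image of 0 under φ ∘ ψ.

First apply ψ: ψ(0) = 0, then φ(0) = 2. Thus (φ ∘ ψ)(0) = 2.

2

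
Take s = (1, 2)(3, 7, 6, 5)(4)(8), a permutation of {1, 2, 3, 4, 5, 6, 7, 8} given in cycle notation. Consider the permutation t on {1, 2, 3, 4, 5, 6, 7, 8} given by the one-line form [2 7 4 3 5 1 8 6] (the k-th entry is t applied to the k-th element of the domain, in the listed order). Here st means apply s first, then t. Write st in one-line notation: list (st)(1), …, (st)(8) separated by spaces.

For each element, apply s then t: 1 → 2 → 7; 2 → 1 → 2; 3 → 7 → 8; 4 → 4 → 3; 5 → 3 → 4; 6 → 5 → 5; 7 → 6 → 1; 8 → 8 → 6.
Collecting the images, st = [7 2 8 3 4 5 1 6].

7 2 8 3 4 5 1 6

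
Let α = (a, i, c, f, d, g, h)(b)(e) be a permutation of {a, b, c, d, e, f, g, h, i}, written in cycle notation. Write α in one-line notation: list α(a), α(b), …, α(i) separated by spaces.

Each element maps to the next entry in its cycle (wrapping to the front): a→i, b→b, c→f, d→g, e→e, f→d, g→h, h→a, i→c.
Listing these in domain order gives i b f g e d h a c.

i b f g e d h a c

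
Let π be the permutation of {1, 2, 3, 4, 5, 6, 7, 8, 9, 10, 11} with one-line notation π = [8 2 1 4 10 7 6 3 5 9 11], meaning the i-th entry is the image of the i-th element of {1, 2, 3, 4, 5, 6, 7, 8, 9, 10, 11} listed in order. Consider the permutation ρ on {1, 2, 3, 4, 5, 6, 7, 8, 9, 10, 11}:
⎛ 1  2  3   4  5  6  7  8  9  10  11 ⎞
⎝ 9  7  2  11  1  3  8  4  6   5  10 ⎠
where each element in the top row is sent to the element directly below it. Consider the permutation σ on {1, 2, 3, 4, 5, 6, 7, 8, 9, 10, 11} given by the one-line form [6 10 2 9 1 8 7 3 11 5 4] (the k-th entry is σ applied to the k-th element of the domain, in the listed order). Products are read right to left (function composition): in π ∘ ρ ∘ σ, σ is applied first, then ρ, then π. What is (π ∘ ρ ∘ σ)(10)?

(π ∘ ρ ∘ σ)(10) = π(ρ(σ(10))). σ(10) = 5, then ρ(5) = 1, then π(1) = 8, so the result is 8.

8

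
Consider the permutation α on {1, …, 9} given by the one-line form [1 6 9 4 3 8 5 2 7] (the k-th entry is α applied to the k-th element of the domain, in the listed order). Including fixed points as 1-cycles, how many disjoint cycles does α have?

4

The cycle decomposition is (1)(2, 6, 8)(3, 9, 7, 5)(4), which has 4 cycles (counting 1-cycles).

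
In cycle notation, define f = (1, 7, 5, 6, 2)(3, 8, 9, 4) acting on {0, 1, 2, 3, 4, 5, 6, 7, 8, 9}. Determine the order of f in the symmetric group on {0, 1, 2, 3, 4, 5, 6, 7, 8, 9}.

20

The disjoint cycles have lengths 5, 4, 1.
Since disjoint cycles commute, ord(f) = lcm(5, 4) = 20.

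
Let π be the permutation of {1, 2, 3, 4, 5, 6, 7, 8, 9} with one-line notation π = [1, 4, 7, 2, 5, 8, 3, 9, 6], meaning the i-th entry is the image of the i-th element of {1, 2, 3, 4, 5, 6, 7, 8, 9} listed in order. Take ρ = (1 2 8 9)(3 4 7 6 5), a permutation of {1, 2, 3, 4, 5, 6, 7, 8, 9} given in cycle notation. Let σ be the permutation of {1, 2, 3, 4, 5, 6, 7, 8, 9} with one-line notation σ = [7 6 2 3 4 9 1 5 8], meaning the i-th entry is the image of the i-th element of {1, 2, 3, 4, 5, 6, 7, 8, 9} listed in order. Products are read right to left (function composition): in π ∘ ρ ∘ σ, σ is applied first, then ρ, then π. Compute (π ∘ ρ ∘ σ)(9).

6

(π ∘ ρ ∘ σ)(9) = π(ρ(σ(9))). σ(9) = 8, then ρ(8) = 9, then π(9) = 6, so the result is 6.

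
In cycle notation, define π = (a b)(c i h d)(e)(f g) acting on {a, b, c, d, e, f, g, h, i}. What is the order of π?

The cycle type of π is (4, 2, 2, 1).
The order of π is the least common multiple of its cycle lengths: lcm(4, 2, 2) = 4.

4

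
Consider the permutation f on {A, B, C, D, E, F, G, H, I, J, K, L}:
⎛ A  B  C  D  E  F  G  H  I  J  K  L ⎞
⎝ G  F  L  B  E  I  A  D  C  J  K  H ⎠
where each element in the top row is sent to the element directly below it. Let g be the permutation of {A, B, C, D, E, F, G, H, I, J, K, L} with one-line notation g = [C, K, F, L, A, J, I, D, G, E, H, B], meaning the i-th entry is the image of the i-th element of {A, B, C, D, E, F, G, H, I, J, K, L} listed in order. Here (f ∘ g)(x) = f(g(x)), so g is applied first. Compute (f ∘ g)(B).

(f ∘ g)(B) = f(g(B)). g(B) = K, then f(K) = K. So (f ∘ g)(B) = K.

K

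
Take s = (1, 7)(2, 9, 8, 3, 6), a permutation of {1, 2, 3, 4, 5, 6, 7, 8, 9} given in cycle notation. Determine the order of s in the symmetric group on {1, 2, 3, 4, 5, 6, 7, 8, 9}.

The cycle type of s is (5, 2, 1, 1).
The order is lcm(5, 2) = 10.

10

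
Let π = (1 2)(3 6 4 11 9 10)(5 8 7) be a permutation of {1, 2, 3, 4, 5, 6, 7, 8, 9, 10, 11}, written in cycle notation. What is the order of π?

6

The disjoint cycles have lengths 6, 3, 2.
The order is lcm(6, 3, 2) = 6.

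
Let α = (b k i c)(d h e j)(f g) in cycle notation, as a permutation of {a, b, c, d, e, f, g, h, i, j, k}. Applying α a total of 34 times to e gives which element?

e lies in the 4-cycle (d h e j).
Since the cycle has length 4, α^34 acts on it the same as α^2 (34 mod 4 = 2).
Stepping 2 places around the cycle: e → j → d.

d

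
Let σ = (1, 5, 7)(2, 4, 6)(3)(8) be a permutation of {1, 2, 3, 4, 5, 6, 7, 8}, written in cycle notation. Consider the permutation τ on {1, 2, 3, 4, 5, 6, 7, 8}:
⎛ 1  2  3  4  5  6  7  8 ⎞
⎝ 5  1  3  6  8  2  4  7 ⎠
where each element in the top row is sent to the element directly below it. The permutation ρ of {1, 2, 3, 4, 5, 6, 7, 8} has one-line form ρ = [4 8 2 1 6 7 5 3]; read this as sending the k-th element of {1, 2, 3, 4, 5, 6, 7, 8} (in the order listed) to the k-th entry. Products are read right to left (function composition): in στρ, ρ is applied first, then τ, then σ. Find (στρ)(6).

6

Apply the permutations in order: ρ(6) = 7, then τ(7) = 4, then σ(4) = 6. So (στρ)(6) = 6.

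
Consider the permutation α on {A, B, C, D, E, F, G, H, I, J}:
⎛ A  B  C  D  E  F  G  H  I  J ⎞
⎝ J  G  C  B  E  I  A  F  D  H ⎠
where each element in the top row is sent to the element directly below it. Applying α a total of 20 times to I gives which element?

Tracing I → D → … returns to I after 8 steps, so I lies in an 8-cycle (A J H F I D B G).
On an 8-cycle, α^8 is the identity, so α^20 = α^4 there (20 ≡ 4 mod 8).
Advancing 4 steps from I: I → D → B → G → A.

A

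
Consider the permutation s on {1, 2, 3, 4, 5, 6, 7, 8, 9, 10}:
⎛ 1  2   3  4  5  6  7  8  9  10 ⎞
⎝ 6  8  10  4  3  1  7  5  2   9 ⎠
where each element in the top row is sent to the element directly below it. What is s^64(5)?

Tracing 5 → 3 → … returns to 5 after 6 steps, so 5 lies in a 6-cycle (2, 8, 5, 3, 10, 9).
On a 6-cycle, s^6 is the identity, so s^64 = s^4 there (64 ≡ 4 mod 6).
Stepping 4 places around the cycle: 5 → 3 → 10 → 9 → 2.

2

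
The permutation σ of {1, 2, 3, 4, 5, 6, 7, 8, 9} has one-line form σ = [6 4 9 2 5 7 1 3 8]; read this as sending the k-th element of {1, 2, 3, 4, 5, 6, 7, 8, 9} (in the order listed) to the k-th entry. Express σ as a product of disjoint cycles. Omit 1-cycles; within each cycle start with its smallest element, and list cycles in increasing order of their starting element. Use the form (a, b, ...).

(1, 6, 7)(2, 4)(3, 9, 8)

Iterating σ from 1 gives 1 → 6 → 7 → 1; that is the 3-cycle (1, 6, 7).
Continuing from each remaining unvisited element yields (1, 6, 7)(2, 4)(3, 9, 8).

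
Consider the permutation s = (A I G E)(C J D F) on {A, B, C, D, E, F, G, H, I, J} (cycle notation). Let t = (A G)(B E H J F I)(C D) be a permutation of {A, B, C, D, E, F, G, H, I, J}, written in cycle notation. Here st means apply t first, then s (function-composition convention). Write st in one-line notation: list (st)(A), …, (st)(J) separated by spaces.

(st)(x) = s(t(x)). Computing each image: s(t(A)) = s(G) = E, s(t(B)) = s(E) = A, s(t(C)) = s(D) = F, s(t(D)) = s(C) = J, s(t(E)) = s(H) = H, s(t(F)) = s(I) = G, s(t(G)) = s(A) = I, s(t(H)) = s(J) = D, s(t(I)) = s(B) = B, s(t(J)) = s(F) = C.
Hence st = [E A F J H G I D B C].

E A F J H G I D B C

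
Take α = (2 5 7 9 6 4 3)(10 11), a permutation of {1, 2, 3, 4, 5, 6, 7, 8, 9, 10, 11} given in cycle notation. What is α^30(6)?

3

6 lies in the 7-cycle (2 5 7 9 6 4 3).
On a 7-cycle, α^7 is the identity, so α^30 = α^2 there (30 ≡ 2 mod 7).
Stepping 2 places around the cycle: 6 → 4 → 3.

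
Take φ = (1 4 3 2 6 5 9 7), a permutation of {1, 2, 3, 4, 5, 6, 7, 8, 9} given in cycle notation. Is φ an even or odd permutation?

odd

The cycle lengths are 8, 1.
A cycle of length ℓ contributes ℓ−1 transpositions, so φ is a product of 7 transpositions — odd.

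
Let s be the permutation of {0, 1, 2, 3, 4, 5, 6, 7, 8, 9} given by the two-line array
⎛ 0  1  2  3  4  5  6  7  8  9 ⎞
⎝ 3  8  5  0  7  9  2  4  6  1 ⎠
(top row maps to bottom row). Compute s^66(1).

Tracing 1 → 8 → … returns to 1 after 6 steps, so 1 lies in a 6-cycle (1, 8, 6, 2, 5, 9).
On a 6-cycle, s^6 is the identity, so s^66 = s^0 there (66 ≡ 0 mod 6).
So s^66(1) = 1.

1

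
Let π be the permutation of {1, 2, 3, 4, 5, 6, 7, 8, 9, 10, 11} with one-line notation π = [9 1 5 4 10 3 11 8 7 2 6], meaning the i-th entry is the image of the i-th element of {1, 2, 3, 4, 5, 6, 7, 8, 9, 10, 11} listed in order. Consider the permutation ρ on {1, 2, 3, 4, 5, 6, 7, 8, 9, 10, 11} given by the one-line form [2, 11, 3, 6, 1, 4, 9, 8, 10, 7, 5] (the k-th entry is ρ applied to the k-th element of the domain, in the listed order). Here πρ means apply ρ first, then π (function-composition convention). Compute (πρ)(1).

1

First apply ρ: ρ(1) = 2, then π(2) = 1. Thus (πρ)(1) = 1.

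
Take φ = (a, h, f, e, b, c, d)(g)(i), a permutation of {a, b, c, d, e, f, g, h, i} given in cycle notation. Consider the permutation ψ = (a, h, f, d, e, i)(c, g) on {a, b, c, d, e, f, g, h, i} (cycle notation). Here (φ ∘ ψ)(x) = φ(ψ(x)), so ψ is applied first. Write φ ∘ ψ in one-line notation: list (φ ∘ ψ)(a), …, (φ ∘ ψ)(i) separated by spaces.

f c g b i a d e h

Chase each element through ψ then φ: a → h → f; b → b → c; c → g → g; d → e → b; e → i → i; f → d → a; g → c → d; h → f → e; i → a → h.
Collecting the images, φ ∘ ψ = [f c g b i a d e h].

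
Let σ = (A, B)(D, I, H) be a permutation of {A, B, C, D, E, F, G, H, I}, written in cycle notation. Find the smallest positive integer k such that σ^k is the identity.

The cycle type of σ is (3, 2, 1, 1, 1, 1).
The order of σ is the least common multiple of its cycle lengths: lcm(3, 2) = 6.

6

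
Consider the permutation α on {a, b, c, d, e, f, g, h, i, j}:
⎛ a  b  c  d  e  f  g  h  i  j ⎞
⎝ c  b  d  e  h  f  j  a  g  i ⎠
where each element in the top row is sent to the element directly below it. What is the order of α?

The disjoint-cycle form of α has cycle lengths 5, 3, 1, 1.
Since disjoint cycles commute, ord(α) = lcm(5, 3) = 15.

15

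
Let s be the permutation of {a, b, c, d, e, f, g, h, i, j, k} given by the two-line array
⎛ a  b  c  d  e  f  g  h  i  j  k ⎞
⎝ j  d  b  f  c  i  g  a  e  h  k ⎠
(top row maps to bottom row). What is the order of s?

6

Decomposing into disjoint cycles gives cycle lengths 6, 3, 1, 1.
The order of s is the least common multiple of its cycle lengths: lcm(6, 3) = 6.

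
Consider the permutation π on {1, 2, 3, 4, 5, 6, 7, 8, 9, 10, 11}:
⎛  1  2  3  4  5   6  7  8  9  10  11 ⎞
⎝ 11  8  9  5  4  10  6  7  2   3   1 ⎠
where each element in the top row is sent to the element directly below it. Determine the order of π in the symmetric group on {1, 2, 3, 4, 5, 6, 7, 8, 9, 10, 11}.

Writing π as disjoint cycles, the cycle lengths are 7, 2, 2.
The order is lcm(7, 2, 2) = 14.

14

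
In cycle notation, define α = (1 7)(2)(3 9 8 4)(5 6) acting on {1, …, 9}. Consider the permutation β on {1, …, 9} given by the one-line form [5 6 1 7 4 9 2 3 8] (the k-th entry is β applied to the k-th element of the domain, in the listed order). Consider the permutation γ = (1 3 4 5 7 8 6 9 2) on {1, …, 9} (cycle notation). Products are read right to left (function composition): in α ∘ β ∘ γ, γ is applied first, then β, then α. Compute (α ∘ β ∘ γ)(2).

Chase 2: γ(2) = 1; β(1) = 5; α(5) = 6. Hence (α ∘ β ∘ γ)(2) = 6.

6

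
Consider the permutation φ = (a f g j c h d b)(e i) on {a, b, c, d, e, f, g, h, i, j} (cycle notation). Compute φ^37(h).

g

h lies in the 8-cycle (a f g j c h d b).
On an 8-cycle, φ^8 is the identity, so φ^37 = φ^5 there (37 ≡ 5 mod 8).
Stepping 5 places around the cycle: h → d → b → a → f → g.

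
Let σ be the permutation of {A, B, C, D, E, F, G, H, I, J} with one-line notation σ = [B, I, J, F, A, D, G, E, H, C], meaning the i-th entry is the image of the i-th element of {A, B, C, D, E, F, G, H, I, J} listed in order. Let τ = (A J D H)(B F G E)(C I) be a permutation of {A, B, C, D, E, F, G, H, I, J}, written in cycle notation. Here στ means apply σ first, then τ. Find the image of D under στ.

G

First apply σ: σ(D) = F, then τ(F) = G. Thus (στ)(D) = G.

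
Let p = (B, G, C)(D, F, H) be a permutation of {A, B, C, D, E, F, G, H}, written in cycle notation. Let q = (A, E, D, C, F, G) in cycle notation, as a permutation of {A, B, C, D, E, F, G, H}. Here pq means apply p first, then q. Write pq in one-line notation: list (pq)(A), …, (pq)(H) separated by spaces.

E A B G D H F C

For each element, apply p then q: A → A → E; B → G → A; C → B → B; D → F → G; E → E → D; F → H → H; G → C → F; H → D → C.
So pq in one-line form is E A B G D H F C.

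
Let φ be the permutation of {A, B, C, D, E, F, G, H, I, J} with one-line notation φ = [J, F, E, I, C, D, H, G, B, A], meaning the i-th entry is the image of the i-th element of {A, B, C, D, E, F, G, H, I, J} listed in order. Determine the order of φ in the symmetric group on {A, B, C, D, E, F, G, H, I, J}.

Writing φ as disjoint cycles, the cycle lengths are 4, 2, 2, 2.
Since disjoint cycles commute, ord(φ) = lcm(4, 2, 2, 2) = 4.

4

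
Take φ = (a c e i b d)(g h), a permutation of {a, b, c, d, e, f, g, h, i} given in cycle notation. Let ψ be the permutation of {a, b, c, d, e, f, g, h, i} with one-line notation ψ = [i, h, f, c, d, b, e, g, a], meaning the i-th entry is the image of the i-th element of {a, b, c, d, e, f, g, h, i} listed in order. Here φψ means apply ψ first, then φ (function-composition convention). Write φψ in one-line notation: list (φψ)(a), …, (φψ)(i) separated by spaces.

b g f e a d i h c

For each element, apply ψ then φ: a → i → b; b → h → g; c → f → f; d → c → e; e → d → a; f → b → d; g → e → i; h → g → h; i → a → c.
So φψ in one-line form is b g f e a d i h c.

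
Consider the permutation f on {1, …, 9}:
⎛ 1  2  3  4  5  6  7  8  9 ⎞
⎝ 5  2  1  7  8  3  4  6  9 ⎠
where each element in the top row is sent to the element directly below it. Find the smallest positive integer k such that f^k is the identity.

Decomposing into disjoint cycles gives cycle lengths 5, 2, 1, 1.
The order of f is the least common multiple of its cycle lengths: lcm(5, 2) = 10.

10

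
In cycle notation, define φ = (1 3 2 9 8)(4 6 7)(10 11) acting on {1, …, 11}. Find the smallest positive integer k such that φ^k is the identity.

The disjoint cycles have lengths 5, 3, 2, 1.
The order of φ is the least common multiple of its cycle lengths: lcm(5, 3, 2) = 30.

30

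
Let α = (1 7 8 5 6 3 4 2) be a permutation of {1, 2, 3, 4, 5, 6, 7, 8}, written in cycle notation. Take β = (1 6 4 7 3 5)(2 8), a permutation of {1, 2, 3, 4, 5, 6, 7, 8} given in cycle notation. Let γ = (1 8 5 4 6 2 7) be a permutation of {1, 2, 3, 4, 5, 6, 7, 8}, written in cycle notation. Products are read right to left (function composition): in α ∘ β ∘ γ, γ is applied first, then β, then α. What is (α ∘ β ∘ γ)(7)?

3

Apply the permutations in order: γ(7) = 1, then β(1) = 6, then α(6) = 3. So (α ∘ β ∘ γ)(7) = 3.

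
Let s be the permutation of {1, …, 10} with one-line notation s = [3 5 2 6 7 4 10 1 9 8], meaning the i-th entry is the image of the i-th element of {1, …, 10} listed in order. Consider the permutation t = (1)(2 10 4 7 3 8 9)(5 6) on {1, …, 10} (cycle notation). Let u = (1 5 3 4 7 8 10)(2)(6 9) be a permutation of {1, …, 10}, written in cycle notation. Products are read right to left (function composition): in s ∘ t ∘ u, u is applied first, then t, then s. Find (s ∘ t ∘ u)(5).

Apply the permutations in order: u(5) = 3, then t(3) = 8, then s(8) = 1. So (s ∘ t ∘ u)(5) = 1.

1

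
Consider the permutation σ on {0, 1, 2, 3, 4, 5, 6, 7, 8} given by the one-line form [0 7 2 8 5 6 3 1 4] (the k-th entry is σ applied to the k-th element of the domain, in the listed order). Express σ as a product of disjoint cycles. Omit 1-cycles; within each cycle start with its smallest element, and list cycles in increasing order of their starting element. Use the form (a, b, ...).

(1, 7)(3, 8, 4, 5, 6)

Start at 1 and follow images: 1 → 7 → 1, giving the cycle (1, 7).
Continuing from each remaining unvisited element yields (1, 7)(3, 8, 4, 5, 6).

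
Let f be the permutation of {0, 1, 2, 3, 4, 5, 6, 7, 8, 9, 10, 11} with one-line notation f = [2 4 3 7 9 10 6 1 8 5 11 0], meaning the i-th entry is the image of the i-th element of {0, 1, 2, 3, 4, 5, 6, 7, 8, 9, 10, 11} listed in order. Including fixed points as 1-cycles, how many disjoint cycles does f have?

3

The cycle decomposition is (0 2 3 7 1 4 9 5 10 11)(6)(8), which has 3 cycles (counting 1-cycles).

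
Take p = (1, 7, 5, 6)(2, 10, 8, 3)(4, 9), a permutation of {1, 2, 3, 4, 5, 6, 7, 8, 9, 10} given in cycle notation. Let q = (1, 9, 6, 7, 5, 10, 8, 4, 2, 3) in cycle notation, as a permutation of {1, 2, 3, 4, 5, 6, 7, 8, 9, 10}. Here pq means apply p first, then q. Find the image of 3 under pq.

First apply p: p(3) = 2, then q(2) = 3. Thus (pq)(3) = 3.

3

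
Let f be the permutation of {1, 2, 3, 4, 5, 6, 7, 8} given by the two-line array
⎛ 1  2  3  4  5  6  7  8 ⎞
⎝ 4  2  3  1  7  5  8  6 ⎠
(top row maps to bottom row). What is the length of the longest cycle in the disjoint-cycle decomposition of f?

Decomposing into disjoint cycles gives (1 4)(5 7 8 6); the longest has length 4.

4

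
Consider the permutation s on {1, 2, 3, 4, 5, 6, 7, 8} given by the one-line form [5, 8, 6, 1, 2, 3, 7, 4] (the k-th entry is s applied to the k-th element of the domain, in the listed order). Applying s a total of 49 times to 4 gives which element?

Tracing 4 → 1 → … returns to 4 after 5 steps, so 4 lies in a 5-cycle (1 5 2 8 4).
On a 5-cycle, s^5 is the identity, so s^49 = s^4 there (49 ≡ 4 mod 5).
Stepping 4 places around the cycle: 4 → 1 → 5 → 2 → 8.

8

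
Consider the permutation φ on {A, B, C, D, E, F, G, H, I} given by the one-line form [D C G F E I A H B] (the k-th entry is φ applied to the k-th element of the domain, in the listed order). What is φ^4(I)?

A

Tracing I → B → … returns to I after 7 steps, so I lies in a 7-cycle (A, D, F, I, B, C, G).
Advancing 4 steps from I: I → B → C → G → A.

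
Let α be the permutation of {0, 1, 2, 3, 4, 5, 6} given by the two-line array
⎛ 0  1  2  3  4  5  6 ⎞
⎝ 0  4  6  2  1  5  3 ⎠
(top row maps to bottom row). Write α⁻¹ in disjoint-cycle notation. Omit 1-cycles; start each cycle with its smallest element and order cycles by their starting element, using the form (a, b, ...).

(1, 4)(2, 3, 6)

The cycle decomposition of α is (1, 4)(2, 6, 3).
Reversing each cycle (and rotating so the smallest element leads) gives α⁻¹ = (1, 4)(2, 3, 6).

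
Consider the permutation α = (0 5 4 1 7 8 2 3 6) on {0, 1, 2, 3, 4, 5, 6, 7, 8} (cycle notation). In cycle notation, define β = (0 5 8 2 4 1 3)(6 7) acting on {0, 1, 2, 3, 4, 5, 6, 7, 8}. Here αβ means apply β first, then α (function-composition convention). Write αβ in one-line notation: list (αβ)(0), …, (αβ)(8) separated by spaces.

For each element, apply β then α: 0 → 5 → 4; 1 → 3 → 6; 2 → 4 → 1; 3 → 0 → 5; 4 → 1 → 7; 5 → 8 → 2; 6 → 7 → 8; 7 → 6 → 0; 8 → 2 → 3.
Collecting the images, αβ = [4 6 1 5 7 2 8 0 3].

4 6 1 5 7 2 8 0 3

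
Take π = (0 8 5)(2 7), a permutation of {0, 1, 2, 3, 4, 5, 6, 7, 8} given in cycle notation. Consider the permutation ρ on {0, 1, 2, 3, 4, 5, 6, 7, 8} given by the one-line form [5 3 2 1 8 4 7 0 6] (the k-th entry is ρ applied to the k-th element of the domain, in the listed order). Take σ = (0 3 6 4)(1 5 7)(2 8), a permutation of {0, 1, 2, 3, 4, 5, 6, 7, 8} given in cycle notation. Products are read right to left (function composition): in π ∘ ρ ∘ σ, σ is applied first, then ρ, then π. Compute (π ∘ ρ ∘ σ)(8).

7

Chase 8: σ(8) = 2; ρ(2) = 2; π(2) = 7. Hence (π ∘ ρ ∘ σ)(8) = 7.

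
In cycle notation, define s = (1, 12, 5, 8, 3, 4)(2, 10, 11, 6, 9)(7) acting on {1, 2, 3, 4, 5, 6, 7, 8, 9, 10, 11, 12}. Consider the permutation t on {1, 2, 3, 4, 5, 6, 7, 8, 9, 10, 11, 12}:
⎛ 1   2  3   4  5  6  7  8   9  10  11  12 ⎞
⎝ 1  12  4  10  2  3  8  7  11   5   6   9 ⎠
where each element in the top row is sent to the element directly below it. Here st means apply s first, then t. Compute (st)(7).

First apply s: s(7) = 7, then t(7) = 8. Thus (st)(7) = 8.

8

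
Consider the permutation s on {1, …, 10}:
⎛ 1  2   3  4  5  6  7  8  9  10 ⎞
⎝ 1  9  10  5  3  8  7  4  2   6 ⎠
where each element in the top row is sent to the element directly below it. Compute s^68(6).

4

Tracing 6 → 8 → … returns to 6 after 6 steps, so 6 lies in a 6-cycle (3 10 6 8 4 5).
Since the cycle has length 6, s^68 acts on it the same as s^2 (68 mod 6 = 2).
Advancing 2 steps from 6: 6 → 8 → 4.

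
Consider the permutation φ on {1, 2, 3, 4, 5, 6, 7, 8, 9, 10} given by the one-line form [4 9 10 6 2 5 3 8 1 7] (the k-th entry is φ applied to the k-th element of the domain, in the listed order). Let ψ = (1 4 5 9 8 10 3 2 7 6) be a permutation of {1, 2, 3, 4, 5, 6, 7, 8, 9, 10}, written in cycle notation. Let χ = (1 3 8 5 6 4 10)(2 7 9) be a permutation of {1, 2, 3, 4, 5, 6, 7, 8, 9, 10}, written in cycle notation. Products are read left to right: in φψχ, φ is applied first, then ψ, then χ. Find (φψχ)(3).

Apply the permutations in order: φ(3) = 10, then ψ(10) = 3, then χ(3) = 8. So (φψχ)(3) = 8.

8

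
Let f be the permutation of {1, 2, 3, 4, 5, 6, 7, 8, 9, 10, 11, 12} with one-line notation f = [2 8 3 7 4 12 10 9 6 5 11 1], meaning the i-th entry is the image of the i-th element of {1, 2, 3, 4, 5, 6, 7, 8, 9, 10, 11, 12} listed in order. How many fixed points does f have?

The fixed points (elements with f(x) = x) are {3, 11}, so there are 2.

2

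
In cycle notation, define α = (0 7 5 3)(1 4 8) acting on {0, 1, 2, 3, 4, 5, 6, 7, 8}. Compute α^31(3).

3 lies in the 4-cycle (0 7 5 3).
On a 4-cycle, α^4 is the identity, so α^31 = α^3 there (31 ≡ 3 mod 4).
Advancing 3 steps from 3: 3 → 0 → 7 → 5.

5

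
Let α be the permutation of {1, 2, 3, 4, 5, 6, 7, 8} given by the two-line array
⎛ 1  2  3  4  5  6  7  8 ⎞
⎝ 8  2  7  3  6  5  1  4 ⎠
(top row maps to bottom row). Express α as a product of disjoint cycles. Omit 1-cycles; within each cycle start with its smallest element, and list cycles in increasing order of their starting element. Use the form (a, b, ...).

From 1: 1 → 8 → 4 → 3 → 7 → 1, closing the cycle (1, 8, 4, 3, 7).
Repeating from the next unused element and collecting all non-trivial cycles gives (1, 8, 4, 3, 7)(5, 6).

(1, 8, 4, 3, 7)(5, 6)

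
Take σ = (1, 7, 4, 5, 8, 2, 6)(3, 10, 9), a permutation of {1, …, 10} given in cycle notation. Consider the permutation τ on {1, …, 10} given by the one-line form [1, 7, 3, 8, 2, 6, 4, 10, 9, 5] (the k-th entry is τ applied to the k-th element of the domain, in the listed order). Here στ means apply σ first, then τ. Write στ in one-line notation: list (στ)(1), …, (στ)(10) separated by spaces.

4 6 5 2 10 1 8 7 3 9

For each element, apply σ then τ: 1 → 7 → 4; 2 → 6 → 6; 3 → 10 → 5; 4 → 5 → 2; 5 → 8 → 10; 6 → 1 → 1; 7 → 4 → 8; 8 → 2 → 7; 9 → 3 → 3; 10 → 9 → 9.
So στ in one-line form is 4 6 5 2 10 1 8 7 3 9.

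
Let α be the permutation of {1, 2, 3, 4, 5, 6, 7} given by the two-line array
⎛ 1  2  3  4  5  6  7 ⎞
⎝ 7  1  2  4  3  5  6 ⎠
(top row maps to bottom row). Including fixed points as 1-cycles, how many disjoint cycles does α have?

2

The cycle decomposition is (1, 7, 6, 5, 3, 2)(4), which has 2 cycles (counting 1-cycles).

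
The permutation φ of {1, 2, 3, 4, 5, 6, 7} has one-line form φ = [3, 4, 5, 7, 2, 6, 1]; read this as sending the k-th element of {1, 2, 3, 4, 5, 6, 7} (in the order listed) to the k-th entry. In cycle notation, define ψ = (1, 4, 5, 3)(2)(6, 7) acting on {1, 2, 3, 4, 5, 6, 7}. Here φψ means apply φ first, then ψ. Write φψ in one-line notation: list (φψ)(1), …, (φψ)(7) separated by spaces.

For each element, apply φ then ψ: 1 → 3 → 1; 2 → 4 → 5; 3 → 5 → 3; 4 → 7 → 6; 5 → 2 → 2; 6 → 6 → 7; 7 → 1 → 4.
Collecting the images, φψ = [1 5 3 6 2 7 4].

1 5 3 6 2 7 4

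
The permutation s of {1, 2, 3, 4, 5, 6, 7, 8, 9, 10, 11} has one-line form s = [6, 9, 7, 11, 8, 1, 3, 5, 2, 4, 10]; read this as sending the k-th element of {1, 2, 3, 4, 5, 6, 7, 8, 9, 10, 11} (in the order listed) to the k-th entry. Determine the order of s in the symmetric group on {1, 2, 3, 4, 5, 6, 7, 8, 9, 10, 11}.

Decomposing into disjoint cycles gives cycle lengths 3, 2, 2, 2, 2.
The order of s is the least common multiple of its cycle lengths: lcm(3, 2, 2, 2, 2) = 6.

6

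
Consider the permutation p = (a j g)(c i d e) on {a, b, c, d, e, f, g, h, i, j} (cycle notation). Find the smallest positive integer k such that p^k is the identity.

12

The disjoint cycles have lengths 4, 3, 1, 1, 1.
The order of p is the least common multiple of its cycle lengths: lcm(4, 3) = 12.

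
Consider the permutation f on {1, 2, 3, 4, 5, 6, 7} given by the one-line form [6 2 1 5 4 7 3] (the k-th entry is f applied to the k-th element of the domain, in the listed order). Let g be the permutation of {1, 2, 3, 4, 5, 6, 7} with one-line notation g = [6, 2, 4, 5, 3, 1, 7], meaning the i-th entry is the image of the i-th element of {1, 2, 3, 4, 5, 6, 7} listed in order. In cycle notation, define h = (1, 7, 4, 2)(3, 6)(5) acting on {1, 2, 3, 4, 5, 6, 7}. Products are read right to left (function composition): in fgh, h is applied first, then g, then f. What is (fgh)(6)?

5

Apply the permutations in order: h(6) = 3, then g(3) = 4, then f(4) = 5. So (fgh)(6) = 5.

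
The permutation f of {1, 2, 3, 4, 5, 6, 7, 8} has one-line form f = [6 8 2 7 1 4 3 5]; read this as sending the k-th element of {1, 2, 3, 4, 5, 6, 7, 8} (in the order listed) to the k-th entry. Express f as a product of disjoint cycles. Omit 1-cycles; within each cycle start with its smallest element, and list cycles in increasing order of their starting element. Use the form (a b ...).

Start at 1 and follow images: 1 → 6 → 4 → 7 → 3 → 2 → 8 → 5 → 1, giving the cycle (1 6 4 7 3 2 8 5).
Repeating from the next unused element and collecting all non-trivial cycles gives (1 6 4 7 3 2 8 5).

(1 6 4 7 3 2 8 5)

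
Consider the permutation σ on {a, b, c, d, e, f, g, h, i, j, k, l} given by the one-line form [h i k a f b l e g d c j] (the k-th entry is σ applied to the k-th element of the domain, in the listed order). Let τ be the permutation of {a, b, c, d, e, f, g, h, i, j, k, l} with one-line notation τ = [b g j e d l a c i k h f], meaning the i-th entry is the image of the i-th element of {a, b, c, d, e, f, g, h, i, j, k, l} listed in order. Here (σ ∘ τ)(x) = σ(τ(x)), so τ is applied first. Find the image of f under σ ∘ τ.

First apply τ: τ(f) = l, then σ(l) = j. Thus (σ ∘ τ)(f) = j.

j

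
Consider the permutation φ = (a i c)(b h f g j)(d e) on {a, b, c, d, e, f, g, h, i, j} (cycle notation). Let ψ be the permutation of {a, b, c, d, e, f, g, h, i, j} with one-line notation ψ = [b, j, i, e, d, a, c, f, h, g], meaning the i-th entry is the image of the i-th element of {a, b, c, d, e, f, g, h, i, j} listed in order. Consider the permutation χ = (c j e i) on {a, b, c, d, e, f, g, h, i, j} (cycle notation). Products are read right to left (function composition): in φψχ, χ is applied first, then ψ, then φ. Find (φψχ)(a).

h

Chase a: χ(a) = a; ψ(a) = b; φ(b) = h. Hence (φψχ)(a) = h.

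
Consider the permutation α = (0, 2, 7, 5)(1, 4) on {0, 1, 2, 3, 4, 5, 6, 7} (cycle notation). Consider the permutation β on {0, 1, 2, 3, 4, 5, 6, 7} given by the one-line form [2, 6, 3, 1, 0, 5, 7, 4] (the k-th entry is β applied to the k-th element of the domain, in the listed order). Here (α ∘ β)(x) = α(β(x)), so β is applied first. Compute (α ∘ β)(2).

β(2) = 3, then α(3) = 3; composing gives (α ∘ β)(2) = 3.

3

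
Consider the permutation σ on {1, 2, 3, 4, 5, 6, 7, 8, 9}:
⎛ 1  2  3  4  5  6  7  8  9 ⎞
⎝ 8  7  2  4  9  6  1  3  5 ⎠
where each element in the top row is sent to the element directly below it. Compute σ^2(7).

8

Tracing 7 → 1 → … returns to 7 after 5 steps, so 7 lies in a 5-cycle (1, 8, 3, 2, 7).
Stepping 2 places around the cycle: 7 → 1 → 8.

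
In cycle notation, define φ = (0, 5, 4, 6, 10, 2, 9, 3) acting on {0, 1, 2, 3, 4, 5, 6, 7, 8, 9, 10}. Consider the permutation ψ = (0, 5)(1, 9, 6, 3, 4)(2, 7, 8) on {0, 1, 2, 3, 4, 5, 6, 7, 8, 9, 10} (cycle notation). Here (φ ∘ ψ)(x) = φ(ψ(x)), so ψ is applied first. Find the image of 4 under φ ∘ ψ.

1

(φ ∘ ψ)(4) = φ(ψ(4)). ψ(4) = 1, then φ(1) = 1. So (φ ∘ ψ)(4) = 1.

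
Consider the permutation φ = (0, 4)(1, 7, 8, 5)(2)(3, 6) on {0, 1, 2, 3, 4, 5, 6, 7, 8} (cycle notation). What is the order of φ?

4

The cycle type of φ is (4, 2, 2, 1).
The order is lcm(4, 2, 2) = 4.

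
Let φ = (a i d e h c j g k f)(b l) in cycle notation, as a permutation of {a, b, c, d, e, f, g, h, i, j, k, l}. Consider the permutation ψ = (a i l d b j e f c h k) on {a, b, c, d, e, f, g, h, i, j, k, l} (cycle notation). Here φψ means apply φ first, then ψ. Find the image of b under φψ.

φ(b) = l, then ψ(l) = d; composing gives (φψ)(b) = d.

d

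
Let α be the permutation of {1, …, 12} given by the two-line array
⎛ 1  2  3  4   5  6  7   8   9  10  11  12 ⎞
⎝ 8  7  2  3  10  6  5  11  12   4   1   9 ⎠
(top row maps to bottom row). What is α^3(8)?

8

Tracing 8 → 11 → … returns to 8 after 3 steps, so 8 lies in a 3-cycle (1, 8, 11).
Powers repeat with period 3 on this cycle, and 3 mod 3 = 0, so α^3(8) = α^0(8).
So α^3(8) = 8.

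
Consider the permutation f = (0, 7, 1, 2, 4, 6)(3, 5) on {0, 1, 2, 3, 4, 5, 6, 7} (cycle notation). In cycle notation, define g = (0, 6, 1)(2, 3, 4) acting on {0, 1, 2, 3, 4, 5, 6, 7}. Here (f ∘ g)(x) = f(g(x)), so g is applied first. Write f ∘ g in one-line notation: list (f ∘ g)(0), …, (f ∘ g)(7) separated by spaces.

0 7 5 6 4 3 2 1

For each element, apply g then f: 0 → 6 → 0; 1 → 0 → 7; 2 → 3 → 5; 3 → 4 → 6; 4 → 2 → 4; 5 → 5 → 3; 6 → 1 → 2; 7 → 7 → 1.
So f ∘ g in one-line form is 0 7 5 6 4 3 2 1.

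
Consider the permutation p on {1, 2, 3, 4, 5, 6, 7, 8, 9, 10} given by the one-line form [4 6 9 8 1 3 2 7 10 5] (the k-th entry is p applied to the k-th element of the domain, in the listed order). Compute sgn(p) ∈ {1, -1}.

-1

In disjoint-cycle form the cycle lengths are 10.
A cycle of length ℓ contributes ℓ−1 transpositions, so p is a product of 9 transpositions — odd.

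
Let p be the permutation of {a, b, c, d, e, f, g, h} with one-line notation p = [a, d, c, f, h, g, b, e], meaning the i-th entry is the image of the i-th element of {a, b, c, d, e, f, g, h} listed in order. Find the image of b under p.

b is element number 2 of the domain, and entry number 2 of the one-line form is d, so p(b) = d.

d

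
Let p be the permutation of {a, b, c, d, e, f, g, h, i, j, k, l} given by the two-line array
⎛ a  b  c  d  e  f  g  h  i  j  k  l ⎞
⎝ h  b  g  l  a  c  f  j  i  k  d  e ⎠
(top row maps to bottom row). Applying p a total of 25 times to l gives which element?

Tracing l → e → … returns to l after 7 steps, so l lies in a 7-cycle (a, h, j, k, d, l, e).
Since the cycle has length 7, p^25 acts on it the same as p^4 (25 mod 7 = 4).
Stepping 4 places around the cycle: l → e → a → h → j.

j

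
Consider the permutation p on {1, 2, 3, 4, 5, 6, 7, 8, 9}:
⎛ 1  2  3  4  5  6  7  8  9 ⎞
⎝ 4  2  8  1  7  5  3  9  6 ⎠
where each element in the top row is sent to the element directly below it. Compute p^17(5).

6

Tracing 5 → 7 → … returns to 5 after 6 steps, so 5 lies in a 6-cycle (3 8 9 6 5 7).
Powers repeat with period 6 on this cycle, and 17 mod 6 = 5, so p^17(5) = p^5(5).
Stepping 5 places around the cycle: 5 → 7 → 3 → 8 → 9 → 6.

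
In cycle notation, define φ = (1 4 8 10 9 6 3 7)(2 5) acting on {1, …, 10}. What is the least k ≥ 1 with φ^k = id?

8

The cycle type of φ is (8, 2).
Since disjoint cycles commute, ord(φ) = lcm(8, 2) = 8.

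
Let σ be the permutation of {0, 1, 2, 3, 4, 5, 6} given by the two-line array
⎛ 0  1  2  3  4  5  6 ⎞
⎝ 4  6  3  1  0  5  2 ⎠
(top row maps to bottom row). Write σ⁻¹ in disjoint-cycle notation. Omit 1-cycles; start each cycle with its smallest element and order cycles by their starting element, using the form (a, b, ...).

The cycle decomposition of σ is (0, 4)(1, 6, 2, 3).
The inverse reverses every cycle; in canonical form, σ⁻¹ = (0, 4)(1, 3, 2, 6).

(0, 4)(1, 3, 2, 6)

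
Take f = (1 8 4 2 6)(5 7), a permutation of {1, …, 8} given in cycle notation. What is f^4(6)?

2

6 lies in the 5-cycle (1 8 4 2 6).
Advancing 4 steps from 6: 6 → 1 → 8 → 4 → 2.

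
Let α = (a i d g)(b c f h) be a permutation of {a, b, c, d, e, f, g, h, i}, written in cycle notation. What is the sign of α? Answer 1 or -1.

The cycle lengths are 4, 4, 1.
A cycle is odd iff its length is even; α has 2 even-length cycles, so sgn(α) = (−1)^2 and α is even.

1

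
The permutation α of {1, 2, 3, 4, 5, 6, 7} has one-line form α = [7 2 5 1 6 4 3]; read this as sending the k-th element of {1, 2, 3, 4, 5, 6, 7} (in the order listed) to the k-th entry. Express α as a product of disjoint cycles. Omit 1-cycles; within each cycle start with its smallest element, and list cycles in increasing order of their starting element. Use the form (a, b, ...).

Start at 1 and follow images: 1 → 7 → 3 → 5 → 6 → 4 → 1, giving the cycle (1, 7, 3, 5, 6, 4).
Repeating from the next unused element and collecting all non-trivial cycles gives (1, 7, 3, 5, 6, 4).

(1, 7, 3, 5, 6, 4)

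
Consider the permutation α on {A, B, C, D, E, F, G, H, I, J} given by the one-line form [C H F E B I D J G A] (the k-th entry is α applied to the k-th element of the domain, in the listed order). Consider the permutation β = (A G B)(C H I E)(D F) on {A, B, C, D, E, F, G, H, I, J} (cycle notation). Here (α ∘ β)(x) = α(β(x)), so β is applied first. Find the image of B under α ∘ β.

β(B) = A, then α(A) = C; composing gives (α ∘ β)(B) = C.

C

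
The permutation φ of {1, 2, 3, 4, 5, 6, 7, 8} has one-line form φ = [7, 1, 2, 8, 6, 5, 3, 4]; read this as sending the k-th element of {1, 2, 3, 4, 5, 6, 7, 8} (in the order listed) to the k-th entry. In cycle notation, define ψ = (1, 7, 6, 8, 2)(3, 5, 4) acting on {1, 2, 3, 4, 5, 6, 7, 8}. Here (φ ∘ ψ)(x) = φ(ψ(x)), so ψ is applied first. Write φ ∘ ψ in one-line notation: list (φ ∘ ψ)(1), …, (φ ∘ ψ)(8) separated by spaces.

3 7 6 2 8 4 5 1

For each element, apply ψ then φ: 1 → 7 → 3; 2 → 1 → 7; 3 → 5 → 6; 4 → 3 → 2; 5 → 4 → 8; 6 → 8 → 4; 7 → 6 → 5; 8 → 2 → 1.
So φ ∘ ψ in one-line form is 3 7 6 2 8 4 5 1.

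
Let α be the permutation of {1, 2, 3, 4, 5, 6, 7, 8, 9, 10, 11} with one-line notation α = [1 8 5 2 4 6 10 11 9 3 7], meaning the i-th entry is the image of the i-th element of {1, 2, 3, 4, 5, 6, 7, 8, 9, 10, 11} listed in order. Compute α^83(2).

Tracing 2 → 8 → … returns to 2 after 8 steps, so 2 lies in an 8-cycle (2, 8, 11, 7, 10, 3, 5, 4).
On an 8-cycle, α^8 is the identity, so α^83 = α^3 there (83 ≡ 3 mod 8).
Advancing 3 steps from 2: 2 → 8 → 11 → 7.

7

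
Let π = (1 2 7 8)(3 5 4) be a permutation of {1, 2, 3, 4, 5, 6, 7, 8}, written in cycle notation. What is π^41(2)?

2 lies in the 4-cycle (1 2 7 8).
On a 4-cycle, π^4 is the identity, so π^41 = π^1 there (41 ≡ 1 mod 4).
Advancing 1 step from 2: 2 → 7.

7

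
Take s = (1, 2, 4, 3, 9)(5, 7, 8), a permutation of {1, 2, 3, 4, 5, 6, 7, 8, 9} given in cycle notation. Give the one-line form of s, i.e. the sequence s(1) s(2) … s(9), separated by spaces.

2 4 9 3 7 6 8 5 1

Image by image: 1→2, 2→4, 3→9, 4→3, 5→7, 6→6, 7→8, 8→5, 9→1.
Listing these in domain order gives 2 4 9 3 7 6 8 5 1.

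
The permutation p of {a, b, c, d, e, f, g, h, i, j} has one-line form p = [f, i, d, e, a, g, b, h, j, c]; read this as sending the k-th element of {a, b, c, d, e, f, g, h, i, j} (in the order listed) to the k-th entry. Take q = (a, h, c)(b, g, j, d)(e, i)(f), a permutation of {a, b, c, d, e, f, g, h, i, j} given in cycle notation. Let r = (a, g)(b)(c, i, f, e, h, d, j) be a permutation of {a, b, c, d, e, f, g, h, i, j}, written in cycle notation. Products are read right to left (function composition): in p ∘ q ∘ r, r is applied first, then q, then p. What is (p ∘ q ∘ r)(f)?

Chase f: r(f) = e; q(e) = i; p(i) = j. Hence (p ∘ q ∘ r)(f) = j.

j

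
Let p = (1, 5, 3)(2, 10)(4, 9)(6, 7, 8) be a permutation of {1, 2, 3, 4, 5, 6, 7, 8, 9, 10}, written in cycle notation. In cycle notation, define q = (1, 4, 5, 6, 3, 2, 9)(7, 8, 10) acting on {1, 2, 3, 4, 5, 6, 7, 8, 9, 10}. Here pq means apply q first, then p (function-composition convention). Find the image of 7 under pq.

q(7) = 8, then p(8) = 6; composing gives (pq)(7) = 6.

6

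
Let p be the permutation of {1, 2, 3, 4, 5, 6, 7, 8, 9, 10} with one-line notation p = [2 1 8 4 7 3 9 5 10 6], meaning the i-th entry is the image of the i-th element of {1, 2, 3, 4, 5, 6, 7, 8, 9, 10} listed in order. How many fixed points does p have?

1

The fixed points (elements with p(x) = x) are {4}, so there is 1.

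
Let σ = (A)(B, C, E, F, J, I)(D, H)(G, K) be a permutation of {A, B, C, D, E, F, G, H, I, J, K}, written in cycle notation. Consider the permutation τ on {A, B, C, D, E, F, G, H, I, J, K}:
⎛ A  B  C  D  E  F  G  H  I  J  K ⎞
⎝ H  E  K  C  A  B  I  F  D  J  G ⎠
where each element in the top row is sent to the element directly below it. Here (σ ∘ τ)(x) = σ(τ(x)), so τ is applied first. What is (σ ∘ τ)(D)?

First apply τ: τ(D) = C, then σ(C) = E. Thus (σ ∘ τ)(D) = E.

E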